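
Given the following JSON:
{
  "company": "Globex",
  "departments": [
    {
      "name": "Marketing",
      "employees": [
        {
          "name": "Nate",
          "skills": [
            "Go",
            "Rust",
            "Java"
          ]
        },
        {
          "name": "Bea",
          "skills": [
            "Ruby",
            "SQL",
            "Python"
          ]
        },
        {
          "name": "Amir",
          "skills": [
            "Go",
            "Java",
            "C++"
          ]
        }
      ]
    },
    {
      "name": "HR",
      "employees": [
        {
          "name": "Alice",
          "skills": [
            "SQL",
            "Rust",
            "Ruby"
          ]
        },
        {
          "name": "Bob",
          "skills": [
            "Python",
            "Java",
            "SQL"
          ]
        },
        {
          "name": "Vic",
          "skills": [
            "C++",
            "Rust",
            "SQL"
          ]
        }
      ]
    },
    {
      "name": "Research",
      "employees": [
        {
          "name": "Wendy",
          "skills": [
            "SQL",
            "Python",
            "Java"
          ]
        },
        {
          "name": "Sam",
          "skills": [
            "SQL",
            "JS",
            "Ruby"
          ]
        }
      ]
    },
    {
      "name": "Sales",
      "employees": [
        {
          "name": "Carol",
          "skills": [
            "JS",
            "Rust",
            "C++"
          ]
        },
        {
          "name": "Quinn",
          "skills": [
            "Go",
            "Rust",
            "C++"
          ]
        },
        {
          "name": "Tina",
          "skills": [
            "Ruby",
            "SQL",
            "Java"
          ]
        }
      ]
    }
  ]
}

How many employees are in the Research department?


Path: departments[2].employees
Count: 2

ANSWER: 2


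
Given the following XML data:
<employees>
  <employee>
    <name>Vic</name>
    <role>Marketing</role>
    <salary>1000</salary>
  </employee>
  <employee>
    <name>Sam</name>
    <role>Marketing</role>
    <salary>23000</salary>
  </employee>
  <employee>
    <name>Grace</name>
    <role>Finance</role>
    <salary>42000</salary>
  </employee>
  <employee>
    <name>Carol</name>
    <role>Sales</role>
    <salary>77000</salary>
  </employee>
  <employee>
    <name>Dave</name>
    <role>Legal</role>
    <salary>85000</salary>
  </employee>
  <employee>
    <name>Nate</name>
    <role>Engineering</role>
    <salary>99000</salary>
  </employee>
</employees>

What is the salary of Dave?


Searching for <employee> with <name>Dave</name>
Found at position 5
<salary>85000</salary>

ANSWER: 85000


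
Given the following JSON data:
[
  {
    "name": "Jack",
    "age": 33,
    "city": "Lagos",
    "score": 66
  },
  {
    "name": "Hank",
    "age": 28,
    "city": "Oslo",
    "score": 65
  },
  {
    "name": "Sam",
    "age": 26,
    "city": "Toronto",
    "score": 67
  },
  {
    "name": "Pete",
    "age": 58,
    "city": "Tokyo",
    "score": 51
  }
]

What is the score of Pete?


Looking up record where name = Pete
Record index: 3
Field 'score' = 51

ANSWER: 51


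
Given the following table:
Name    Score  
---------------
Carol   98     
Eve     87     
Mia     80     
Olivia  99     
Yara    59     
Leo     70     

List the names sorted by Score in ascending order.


Sorting by Score (ascending):
  Yara: 59
  Leo: 70
  Mia: 80
  Eve: 87
  Carol: 98
  Olivia: 99


ANSWER: Yara, Leo, Mia, Eve, Carol, Olivia


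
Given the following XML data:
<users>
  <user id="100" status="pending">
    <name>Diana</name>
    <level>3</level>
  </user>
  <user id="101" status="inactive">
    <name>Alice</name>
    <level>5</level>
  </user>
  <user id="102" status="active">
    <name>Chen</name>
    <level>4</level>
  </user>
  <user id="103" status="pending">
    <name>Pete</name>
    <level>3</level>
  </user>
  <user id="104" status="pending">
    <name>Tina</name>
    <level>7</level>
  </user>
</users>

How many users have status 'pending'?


Counting users with status='pending':
  Diana (id=100) -> MATCH
  Pete (id=103) -> MATCH
  Tina (id=104) -> MATCH
Count: 3

ANSWER: 3


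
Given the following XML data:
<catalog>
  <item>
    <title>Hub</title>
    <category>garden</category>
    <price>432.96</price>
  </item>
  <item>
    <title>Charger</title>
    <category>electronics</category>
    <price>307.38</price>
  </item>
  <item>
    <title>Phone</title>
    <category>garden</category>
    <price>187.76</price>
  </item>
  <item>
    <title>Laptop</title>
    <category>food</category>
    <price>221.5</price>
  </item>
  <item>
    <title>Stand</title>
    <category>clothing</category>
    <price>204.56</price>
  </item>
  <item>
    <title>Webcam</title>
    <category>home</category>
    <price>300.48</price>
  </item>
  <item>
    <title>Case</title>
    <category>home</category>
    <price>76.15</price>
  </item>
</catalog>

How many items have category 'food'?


Scanning <item> elements for <category>food</category>:
  Item 4: Laptop -> MATCH
Count: 1

ANSWER: 1


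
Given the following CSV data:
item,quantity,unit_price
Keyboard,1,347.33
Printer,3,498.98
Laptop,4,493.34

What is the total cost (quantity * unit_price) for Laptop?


Row: Laptop
quantity = 4
unit_price = 493.34
total = 4 * 493.34 = 1973.36

ANSWER: 1973.36


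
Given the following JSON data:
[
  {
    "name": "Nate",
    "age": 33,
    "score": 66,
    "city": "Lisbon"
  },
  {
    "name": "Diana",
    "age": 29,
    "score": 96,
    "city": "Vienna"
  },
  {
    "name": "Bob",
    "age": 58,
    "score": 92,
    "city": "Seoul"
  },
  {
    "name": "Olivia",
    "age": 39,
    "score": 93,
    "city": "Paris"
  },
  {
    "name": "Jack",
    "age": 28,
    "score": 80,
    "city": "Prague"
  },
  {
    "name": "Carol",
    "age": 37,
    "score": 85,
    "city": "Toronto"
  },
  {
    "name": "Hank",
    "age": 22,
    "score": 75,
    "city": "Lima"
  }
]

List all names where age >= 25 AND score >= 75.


Checking both conditions:
  Nate (age=33, score=66) -> no
  Diana (age=29, score=96) -> YES
  Bob (age=58, score=92) -> YES
  Olivia (age=39, score=93) -> YES
  Jack (age=28, score=80) -> YES
  Carol (age=37, score=85) -> YES
  Hank (age=22, score=75) -> no


ANSWER: Diana, Bob, Olivia, Jack, Carol


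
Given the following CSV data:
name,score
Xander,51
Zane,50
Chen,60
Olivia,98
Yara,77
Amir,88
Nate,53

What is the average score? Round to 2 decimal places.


Scores: 51, 50, 60, 98, 77, 88, 53
Sum = 477
Count = 7
Average = 477 / 7 = 68.14

ANSWER: 68.14


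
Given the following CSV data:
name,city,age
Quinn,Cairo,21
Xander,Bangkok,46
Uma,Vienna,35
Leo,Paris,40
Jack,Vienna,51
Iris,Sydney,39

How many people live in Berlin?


Scanning city column for 'Berlin':
Total matches: 0

ANSWER: 0


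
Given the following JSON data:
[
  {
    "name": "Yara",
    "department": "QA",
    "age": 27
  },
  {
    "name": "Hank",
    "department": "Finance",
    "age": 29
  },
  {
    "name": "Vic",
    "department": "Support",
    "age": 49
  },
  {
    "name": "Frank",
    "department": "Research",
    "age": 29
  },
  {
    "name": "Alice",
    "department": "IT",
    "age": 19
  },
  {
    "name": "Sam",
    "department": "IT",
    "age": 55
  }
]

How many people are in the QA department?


Scanning records for department = QA
  Record 0: Yara
Count: 1

ANSWER: 1


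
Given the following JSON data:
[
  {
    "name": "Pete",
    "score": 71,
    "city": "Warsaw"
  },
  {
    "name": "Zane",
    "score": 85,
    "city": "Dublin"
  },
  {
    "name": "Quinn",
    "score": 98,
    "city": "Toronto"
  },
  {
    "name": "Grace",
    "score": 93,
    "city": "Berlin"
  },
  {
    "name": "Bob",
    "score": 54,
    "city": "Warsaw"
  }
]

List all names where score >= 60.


Filtering records where score >= 60:
  Pete (score=71) -> YES
  Zane (score=85) -> YES
  Quinn (score=98) -> YES
  Grace (score=93) -> YES
  Bob (score=54) -> no


ANSWER: Pete, Zane, Quinn, Grace


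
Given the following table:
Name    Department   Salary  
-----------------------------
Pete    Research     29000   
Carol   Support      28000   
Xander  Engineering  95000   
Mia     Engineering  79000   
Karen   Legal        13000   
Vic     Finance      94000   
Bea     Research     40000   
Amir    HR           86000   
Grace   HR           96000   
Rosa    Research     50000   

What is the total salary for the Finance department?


Finance department members:
  Vic: 94000
Total = 94000 = 94000

ANSWER: 94000


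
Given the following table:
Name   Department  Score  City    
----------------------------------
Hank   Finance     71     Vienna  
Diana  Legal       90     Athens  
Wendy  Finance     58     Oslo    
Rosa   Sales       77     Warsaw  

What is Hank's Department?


Row 1: Hank
Department = Finance

ANSWER: Finance


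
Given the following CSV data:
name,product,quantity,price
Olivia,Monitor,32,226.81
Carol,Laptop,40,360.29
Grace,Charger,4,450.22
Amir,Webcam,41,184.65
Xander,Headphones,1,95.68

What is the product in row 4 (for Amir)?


Row 4: Amir
Column 'product' = Webcam

ANSWER: Webcam


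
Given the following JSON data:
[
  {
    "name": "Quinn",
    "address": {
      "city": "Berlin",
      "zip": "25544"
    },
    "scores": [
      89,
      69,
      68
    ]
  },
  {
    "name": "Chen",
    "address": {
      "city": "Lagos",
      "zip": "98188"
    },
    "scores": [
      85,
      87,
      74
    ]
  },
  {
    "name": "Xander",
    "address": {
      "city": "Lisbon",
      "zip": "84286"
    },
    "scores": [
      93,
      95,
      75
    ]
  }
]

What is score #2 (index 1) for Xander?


Path: records[2].scores[1]
Value: 95

ANSWER: 95


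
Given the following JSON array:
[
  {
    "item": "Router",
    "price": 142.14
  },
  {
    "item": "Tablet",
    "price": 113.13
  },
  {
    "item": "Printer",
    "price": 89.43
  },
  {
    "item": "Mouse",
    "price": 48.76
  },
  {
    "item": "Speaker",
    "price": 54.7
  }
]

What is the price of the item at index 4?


Array index 4 -> Speaker
price = 54.7

ANSWER: 54.7


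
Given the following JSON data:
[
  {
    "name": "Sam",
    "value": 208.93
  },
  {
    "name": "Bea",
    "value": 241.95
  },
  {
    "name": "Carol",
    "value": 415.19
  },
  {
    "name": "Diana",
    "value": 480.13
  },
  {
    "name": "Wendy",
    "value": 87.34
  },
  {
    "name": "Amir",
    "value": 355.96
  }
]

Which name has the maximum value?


Comparing values:
  Sam: 208.93
  Bea: 241.95
  Carol: 415.19
  Diana: 480.13
  Wendy: 87.34
  Amir: 355.96
Maximum: Diana (480.13)

ANSWER: Diana


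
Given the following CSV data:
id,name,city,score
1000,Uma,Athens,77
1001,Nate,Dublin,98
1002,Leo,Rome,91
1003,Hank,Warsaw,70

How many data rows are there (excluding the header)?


Counting rows (excluding header):
Header: id,name,city,score
Data rows: 4

ANSWER: 4


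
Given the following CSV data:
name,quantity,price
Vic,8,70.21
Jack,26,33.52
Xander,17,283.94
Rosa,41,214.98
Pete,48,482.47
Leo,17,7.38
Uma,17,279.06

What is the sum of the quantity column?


Values in 'quantity' column:
  Row 1: 8
  Row 2: 26
  Row 3: 17
  Row 4: 41
  Row 5: 48
  Row 6: 17
  Row 7: 17
Sum = 8 + 26 + 17 + 41 + 48 + 17 + 17 = 174

ANSWER: 174


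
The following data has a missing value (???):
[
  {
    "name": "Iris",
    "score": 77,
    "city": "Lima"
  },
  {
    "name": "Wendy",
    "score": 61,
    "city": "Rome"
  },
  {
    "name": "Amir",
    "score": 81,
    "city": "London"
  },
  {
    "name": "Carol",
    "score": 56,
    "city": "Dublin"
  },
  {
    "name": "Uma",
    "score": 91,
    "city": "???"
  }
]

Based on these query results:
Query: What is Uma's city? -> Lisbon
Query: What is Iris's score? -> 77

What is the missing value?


The missing value is Uma's city
From query: Uma's city = Lisbon

ANSWER: Lisbon


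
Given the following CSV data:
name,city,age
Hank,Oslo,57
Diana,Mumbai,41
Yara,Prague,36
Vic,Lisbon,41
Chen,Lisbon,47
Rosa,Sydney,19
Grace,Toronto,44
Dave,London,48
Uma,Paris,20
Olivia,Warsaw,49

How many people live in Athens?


Scanning city column for 'Athens':
Total matches: 0

ANSWER: 0


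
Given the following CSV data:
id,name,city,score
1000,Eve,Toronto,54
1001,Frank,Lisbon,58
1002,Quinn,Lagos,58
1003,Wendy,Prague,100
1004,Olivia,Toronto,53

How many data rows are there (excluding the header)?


Counting rows (excluding header):
Header: id,name,city,score
Data rows: 5

ANSWER: 5


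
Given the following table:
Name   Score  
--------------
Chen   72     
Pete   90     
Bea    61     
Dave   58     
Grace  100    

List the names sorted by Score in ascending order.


Sorting by Score (ascending):
  Dave: 58
  Bea: 61
  Chen: 72
  Pete: 90
  Grace: 100


ANSWER: Dave, Bea, Chen, Pete, Grace


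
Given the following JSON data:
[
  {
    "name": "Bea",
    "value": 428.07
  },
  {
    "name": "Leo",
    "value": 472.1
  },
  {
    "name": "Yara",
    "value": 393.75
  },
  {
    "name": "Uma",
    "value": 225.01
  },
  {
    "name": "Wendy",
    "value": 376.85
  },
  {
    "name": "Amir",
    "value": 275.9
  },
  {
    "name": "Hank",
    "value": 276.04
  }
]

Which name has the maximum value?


Comparing values:
  Bea: 428.07
  Leo: 472.1
  Yara: 393.75
  Uma: 225.01
  Wendy: 376.85
  Amir: 275.9
  Hank: 276.04
Maximum: Leo (472.1)

ANSWER: Leo


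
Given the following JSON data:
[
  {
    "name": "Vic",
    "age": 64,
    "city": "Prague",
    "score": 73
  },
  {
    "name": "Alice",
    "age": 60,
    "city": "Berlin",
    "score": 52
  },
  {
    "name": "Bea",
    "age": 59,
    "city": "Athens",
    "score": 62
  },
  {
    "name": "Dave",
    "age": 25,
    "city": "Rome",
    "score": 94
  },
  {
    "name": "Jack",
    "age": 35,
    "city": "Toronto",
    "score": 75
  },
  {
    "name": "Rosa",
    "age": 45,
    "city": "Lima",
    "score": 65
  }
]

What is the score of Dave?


Looking up record where name = Dave
Record index: 3
Field 'score' = 94

ANSWER: 94


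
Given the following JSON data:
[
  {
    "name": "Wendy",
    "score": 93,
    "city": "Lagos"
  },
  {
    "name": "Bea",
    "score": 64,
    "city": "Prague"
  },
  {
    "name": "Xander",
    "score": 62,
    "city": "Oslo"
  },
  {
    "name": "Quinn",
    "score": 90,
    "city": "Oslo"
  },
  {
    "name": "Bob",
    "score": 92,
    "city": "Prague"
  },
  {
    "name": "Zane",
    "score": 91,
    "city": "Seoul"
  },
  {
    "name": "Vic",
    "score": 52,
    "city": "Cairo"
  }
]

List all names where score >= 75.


Filtering records where score >= 75:
  Wendy (score=93) -> YES
  Bea (score=64) -> no
  Xander (score=62) -> no
  Quinn (score=90) -> YES
  Bob (score=92) -> YES
  Zane (score=91) -> YES
  Vic (score=52) -> no


ANSWER: Wendy, Quinn, Bob, Zane


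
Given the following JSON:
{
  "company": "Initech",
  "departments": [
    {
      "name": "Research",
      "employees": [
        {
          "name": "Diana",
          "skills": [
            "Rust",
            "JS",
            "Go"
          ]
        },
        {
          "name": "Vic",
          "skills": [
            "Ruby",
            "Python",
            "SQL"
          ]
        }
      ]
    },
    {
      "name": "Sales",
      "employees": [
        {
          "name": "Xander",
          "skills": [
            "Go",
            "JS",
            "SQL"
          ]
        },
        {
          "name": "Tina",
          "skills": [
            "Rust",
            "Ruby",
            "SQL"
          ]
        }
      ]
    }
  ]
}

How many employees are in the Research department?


Path: departments[0].employees
Count: 2

ANSWER: 2


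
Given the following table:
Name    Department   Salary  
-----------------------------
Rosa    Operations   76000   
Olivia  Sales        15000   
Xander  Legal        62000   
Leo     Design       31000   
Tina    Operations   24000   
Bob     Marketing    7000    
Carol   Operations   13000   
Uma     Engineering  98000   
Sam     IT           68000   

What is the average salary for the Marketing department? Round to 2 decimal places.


Marketing department members:
  Bob: 7000
Sum = 7000
Count = 1
Average = 7000 / 1 = 7000.00

ANSWER: 7000.00


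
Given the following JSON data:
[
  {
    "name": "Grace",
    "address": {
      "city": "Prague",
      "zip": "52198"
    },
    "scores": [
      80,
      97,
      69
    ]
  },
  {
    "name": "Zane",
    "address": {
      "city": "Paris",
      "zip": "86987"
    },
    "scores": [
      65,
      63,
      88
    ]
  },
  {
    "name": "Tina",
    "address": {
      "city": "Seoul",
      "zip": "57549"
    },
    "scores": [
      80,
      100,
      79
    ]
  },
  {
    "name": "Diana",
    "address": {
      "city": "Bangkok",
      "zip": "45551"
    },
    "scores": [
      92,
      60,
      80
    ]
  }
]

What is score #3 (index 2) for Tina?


Path: records[2].scores[2]
Value: 79

ANSWER: 79


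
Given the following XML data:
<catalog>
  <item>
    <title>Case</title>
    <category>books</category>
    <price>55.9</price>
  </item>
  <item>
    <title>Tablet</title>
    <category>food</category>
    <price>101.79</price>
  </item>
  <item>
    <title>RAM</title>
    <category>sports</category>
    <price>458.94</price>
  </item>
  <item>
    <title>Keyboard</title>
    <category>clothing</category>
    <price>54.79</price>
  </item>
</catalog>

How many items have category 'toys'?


Scanning <item> elements for <category>toys</category>:
Count: 0

ANSWER: 0


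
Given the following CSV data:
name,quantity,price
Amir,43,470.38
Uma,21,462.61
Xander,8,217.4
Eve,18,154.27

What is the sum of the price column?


Values in 'price' column:
  Row 1: 470.38
  Row 2: 462.61
  Row 3: 217.4
  Row 4: 154.27
Sum = 470.38 + 462.61 + 217.4 + 154.27 = 1304.66

ANSWER: 1304.66


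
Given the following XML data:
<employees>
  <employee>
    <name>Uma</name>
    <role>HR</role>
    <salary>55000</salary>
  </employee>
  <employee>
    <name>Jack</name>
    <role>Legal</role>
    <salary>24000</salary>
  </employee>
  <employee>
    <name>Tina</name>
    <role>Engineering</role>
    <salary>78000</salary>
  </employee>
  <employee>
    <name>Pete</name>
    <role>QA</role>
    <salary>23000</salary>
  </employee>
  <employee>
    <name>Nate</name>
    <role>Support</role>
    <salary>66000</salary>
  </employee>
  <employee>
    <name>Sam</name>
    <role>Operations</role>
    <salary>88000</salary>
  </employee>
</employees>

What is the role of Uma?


Searching for <employee> with <name>Uma</name>
Found at position 1
<role>HR</role>

ANSWER: HR


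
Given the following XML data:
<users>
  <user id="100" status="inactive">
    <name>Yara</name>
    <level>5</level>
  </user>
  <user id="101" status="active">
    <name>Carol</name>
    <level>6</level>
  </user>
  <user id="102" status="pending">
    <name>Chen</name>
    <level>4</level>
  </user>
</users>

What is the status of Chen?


Finding user with name = Chen
user id="102" status="pending"

ANSWER: pending


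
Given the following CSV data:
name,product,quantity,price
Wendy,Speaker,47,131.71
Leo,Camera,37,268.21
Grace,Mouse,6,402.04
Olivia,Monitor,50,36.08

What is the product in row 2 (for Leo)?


Row 2: Leo
Column 'product' = Camera

ANSWER: Camera


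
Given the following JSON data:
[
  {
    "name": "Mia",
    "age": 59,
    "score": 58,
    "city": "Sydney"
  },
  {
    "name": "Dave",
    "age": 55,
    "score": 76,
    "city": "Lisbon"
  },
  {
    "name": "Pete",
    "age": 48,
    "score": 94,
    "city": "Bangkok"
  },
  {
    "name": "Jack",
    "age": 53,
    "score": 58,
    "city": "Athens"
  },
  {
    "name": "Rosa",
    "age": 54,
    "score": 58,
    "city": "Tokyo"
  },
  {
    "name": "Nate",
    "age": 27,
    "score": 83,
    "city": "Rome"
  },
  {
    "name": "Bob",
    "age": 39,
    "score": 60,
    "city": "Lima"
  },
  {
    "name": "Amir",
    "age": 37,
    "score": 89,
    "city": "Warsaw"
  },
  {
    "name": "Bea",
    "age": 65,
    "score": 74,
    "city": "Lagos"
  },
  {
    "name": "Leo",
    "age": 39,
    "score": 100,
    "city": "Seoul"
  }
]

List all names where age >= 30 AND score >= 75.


Checking both conditions:
  Mia (age=59, score=58) -> no
  Dave (age=55, score=76) -> YES
  Pete (age=48, score=94) -> YES
  Jack (age=53, score=58) -> no
  Rosa (age=54, score=58) -> no
  Nate (age=27, score=83) -> no
  Bob (age=39, score=60) -> no
  Amir (age=37, score=89) -> YES
  Bea (age=65, score=74) -> no
  Leo (age=39, score=100) -> YES


ANSWER: Dave, Pete, Amir, Leo


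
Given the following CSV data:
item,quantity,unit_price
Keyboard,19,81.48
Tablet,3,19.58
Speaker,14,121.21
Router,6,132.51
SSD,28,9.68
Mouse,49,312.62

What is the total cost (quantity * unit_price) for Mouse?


Row: Mouse
quantity = 49
unit_price = 312.62
total = 49 * 312.62 = 15318.38

ANSWER: 15318.38


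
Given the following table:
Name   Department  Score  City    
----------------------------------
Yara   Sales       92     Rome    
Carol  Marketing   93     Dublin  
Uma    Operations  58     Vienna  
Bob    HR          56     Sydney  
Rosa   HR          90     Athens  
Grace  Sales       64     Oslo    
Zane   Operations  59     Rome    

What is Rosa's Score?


Row 5: Rosa
Score = 90

ANSWER: 90


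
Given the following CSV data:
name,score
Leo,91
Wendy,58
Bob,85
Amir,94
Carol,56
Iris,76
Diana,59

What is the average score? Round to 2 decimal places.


Scores: 91, 58, 85, 94, 56, 76, 59
Sum = 519
Count = 7
Average = 519 / 7 = 74.14

ANSWER: 74.14


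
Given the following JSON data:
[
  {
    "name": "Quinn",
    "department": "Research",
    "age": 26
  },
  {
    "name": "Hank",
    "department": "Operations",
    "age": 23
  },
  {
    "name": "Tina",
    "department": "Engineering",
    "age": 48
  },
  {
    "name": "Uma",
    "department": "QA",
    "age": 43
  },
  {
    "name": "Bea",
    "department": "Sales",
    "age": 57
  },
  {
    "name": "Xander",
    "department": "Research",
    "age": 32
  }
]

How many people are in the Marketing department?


Scanning records for department = Marketing
  No matches found
Count: 0

ANSWER: 0


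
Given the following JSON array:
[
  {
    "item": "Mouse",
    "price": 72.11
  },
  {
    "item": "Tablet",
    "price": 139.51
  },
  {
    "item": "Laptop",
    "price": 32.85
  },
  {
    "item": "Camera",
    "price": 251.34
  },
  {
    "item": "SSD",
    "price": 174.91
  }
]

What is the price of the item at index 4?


Array index 4 -> SSD
price = 174.91

ANSWER: 174.91


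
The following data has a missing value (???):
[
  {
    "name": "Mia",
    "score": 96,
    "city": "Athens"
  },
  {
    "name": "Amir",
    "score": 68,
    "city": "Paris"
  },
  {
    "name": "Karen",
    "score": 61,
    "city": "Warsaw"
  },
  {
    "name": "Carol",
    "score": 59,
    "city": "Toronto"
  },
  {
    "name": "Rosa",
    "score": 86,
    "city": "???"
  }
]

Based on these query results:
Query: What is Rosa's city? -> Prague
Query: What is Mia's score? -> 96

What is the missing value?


The missing value is Rosa's city
From query: Rosa's city = Prague

ANSWER: Prague


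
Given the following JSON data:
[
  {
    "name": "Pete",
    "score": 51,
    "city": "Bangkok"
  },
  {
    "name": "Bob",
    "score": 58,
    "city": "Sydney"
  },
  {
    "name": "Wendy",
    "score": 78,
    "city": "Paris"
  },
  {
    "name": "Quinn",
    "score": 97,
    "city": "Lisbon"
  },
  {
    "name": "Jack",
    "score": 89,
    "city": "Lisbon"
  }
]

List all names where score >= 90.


Filtering records where score >= 90:
  Pete (score=51) -> no
  Bob (score=58) -> no
  Wendy (score=78) -> no
  Quinn (score=97) -> YES
  Jack (score=89) -> no


ANSWER: Quinn


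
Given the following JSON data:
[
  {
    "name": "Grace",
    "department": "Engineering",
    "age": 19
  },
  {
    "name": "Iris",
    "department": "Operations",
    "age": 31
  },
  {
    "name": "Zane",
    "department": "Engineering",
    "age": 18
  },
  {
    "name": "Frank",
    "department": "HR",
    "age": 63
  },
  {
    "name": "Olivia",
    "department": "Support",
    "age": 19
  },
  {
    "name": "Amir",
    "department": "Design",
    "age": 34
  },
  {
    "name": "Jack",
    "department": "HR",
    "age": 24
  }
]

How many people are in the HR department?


Scanning records for department = HR
  Record 3: Frank
  Record 6: Jack
Count: 2

ANSWER: 2


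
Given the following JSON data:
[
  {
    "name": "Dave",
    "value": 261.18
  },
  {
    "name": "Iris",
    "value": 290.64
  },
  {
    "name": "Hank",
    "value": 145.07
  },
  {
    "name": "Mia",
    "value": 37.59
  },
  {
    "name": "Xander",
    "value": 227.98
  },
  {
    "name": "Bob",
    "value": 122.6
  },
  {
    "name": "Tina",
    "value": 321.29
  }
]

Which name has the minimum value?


Comparing values:
  Dave: 261.18
  Iris: 290.64
  Hank: 145.07
  Mia: 37.59
  Xander: 227.98
  Bob: 122.6
  Tina: 321.29
Minimum: Mia (37.59)

ANSWER: Mia


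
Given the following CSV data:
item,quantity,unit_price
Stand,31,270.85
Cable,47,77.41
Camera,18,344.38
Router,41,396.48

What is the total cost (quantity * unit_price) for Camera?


Row: Camera
quantity = 18
unit_price = 344.38
total = 18 * 344.38 = 6198.84

ANSWER: 6198.84


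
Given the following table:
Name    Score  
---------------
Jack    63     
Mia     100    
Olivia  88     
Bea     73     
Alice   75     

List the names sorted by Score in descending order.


Sorting by Score (descending):
  Mia: 100
  Olivia: 88
  Alice: 75
  Bea: 73
  Jack: 63


ANSWER: Mia, Olivia, Alice, Bea, Jack


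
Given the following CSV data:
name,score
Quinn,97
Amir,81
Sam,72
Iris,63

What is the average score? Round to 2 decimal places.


Scores: 97, 81, 72, 63
Sum = 313
Count = 4
Average = 313 / 4 = 78.25

ANSWER: 78.25


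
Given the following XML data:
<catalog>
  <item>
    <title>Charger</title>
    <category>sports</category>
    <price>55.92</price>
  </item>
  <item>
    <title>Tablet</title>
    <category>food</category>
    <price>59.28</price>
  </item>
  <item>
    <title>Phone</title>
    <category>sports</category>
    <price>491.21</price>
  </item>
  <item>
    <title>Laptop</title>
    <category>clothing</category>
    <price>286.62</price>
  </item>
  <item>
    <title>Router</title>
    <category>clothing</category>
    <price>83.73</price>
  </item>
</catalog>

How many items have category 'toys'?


Scanning <item> elements for <category>toys</category>:
Count: 0

ANSWER: 0


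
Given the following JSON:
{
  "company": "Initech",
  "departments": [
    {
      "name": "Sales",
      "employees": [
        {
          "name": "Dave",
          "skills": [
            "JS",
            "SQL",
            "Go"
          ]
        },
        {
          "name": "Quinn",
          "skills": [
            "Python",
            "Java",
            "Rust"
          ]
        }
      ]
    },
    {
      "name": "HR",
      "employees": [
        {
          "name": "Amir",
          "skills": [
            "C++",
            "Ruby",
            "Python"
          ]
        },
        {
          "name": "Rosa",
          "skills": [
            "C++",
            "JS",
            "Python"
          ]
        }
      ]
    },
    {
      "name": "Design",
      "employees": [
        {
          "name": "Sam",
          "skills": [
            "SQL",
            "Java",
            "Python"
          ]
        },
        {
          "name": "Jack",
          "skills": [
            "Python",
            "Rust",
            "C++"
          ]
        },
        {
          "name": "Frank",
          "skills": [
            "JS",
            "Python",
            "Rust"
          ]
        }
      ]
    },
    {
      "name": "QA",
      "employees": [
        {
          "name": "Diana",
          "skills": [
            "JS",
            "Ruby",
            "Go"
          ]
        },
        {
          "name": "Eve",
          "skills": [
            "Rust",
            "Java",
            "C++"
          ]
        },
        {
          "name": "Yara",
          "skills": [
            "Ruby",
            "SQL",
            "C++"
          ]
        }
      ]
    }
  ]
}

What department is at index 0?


Path: departments[0].name
Value: Sales

ANSWER: Sales


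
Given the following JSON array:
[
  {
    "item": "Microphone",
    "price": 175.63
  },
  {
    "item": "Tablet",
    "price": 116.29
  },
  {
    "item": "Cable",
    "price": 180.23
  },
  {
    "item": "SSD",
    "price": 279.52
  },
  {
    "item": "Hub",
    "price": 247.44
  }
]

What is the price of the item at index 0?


Array index 0 -> Microphone
price = 175.63

ANSWER: 175.63


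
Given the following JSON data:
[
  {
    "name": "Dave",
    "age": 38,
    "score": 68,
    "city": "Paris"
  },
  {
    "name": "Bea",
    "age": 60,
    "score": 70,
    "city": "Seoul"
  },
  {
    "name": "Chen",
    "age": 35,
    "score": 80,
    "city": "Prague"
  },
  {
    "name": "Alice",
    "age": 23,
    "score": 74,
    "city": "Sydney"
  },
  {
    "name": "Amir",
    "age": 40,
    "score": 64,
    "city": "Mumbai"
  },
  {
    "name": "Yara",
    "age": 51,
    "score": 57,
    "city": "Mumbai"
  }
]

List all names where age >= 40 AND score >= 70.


Checking both conditions:
  Dave (age=38, score=68) -> no
  Bea (age=60, score=70) -> YES
  Chen (age=35, score=80) -> no
  Alice (age=23, score=74) -> no
  Amir (age=40, score=64) -> no
  Yara (age=51, score=57) -> no


ANSWER: Bea


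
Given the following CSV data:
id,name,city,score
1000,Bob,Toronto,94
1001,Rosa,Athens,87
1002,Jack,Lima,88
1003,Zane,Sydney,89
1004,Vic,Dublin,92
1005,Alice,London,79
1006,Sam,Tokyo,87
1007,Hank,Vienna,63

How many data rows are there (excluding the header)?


Counting rows (excluding header):
Header: id,name,city,score
Data rows: 8

ANSWER: 8


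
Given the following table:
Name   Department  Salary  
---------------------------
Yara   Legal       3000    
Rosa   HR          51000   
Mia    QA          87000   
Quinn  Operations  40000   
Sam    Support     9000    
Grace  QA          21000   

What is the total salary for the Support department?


Support department members:
  Sam: 9000
Total = 9000 = 9000

ANSWER: 9000


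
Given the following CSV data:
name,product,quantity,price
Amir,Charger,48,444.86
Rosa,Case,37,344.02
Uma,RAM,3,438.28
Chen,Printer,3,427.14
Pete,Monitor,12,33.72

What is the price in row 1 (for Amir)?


Row 1: Amir
Column 'price' = 444.86

ANSWER: 444.86


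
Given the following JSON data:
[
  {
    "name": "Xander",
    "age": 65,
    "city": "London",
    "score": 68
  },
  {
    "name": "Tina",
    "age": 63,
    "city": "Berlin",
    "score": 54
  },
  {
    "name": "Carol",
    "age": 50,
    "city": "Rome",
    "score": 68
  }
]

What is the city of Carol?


Looking up record where name = Carol
Record index: 2
Field 'city' = Rome

ANSWER: Rome


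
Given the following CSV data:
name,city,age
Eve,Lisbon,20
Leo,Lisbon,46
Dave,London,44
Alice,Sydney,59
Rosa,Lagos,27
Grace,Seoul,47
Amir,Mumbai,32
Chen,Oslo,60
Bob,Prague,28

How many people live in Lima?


Scanning city column for 'Lima':
Total matches: 0

ANSWER: 0


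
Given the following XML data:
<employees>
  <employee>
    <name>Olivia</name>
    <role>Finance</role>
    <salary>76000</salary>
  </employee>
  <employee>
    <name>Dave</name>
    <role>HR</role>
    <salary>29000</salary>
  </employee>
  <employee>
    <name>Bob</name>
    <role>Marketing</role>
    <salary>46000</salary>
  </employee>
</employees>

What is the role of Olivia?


Searching for <employee> with <name>Olivia</name>
Found at position 1
<role>Finance</role>

ANSWER: Finance


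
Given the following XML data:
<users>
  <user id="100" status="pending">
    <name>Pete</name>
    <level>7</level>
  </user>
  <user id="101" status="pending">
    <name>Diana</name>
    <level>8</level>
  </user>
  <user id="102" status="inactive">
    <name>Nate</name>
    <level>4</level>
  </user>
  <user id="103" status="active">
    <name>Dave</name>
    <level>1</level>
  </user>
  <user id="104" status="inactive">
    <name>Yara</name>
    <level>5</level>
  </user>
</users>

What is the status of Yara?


Finding user with name = Yara
user id="104" status="inactive"

ANSWER: inactive


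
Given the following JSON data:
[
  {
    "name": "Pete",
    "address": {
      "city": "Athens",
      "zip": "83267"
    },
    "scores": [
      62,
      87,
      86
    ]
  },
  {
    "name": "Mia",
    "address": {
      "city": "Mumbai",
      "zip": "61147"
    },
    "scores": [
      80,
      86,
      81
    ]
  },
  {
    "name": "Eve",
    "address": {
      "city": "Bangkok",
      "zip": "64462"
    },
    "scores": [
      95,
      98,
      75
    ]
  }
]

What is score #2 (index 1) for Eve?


Path: records[2].scores[1]
Value: 98

ANSWER: 98


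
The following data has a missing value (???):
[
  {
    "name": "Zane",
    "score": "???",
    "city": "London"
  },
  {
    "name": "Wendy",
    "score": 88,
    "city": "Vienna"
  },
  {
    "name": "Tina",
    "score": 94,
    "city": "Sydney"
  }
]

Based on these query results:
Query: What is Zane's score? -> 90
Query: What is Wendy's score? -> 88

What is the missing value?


The missing value is Zane's score
From query: Zane's score = 90

ANSWER: 90


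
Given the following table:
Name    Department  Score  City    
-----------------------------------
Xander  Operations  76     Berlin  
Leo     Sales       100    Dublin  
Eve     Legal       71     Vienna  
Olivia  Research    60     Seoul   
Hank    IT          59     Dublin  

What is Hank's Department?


Row 5: Hank
Department = IT

ANSWER: IT


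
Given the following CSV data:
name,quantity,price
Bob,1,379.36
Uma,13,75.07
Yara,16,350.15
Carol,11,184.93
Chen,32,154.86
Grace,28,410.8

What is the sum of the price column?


Values in 'price' column:
  Row 1: 379.36
  Row 2: 75.07
  Row 3: 350.15
  Row 4: 184.93
  Row 5: 154.86
  Row 6: 410.8
Sum = 379.36 + 75.07 + 350.15 + 184.93 + 154.86 + 410.8 = 1555.17

ANSWER: 1555.17


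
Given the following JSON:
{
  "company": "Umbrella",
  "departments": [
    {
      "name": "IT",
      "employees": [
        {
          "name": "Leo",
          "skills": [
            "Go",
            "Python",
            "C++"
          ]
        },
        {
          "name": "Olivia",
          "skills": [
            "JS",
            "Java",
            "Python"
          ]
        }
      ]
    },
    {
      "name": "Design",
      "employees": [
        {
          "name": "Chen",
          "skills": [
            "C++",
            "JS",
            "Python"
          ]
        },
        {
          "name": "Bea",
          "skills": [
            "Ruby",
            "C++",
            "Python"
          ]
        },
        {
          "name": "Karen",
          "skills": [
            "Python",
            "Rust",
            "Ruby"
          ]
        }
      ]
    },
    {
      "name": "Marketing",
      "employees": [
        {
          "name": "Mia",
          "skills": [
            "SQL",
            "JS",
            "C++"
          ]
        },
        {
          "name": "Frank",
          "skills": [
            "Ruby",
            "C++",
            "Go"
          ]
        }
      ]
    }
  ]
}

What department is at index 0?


Path: departments[0].name
Value: IT

ANSWER: IT


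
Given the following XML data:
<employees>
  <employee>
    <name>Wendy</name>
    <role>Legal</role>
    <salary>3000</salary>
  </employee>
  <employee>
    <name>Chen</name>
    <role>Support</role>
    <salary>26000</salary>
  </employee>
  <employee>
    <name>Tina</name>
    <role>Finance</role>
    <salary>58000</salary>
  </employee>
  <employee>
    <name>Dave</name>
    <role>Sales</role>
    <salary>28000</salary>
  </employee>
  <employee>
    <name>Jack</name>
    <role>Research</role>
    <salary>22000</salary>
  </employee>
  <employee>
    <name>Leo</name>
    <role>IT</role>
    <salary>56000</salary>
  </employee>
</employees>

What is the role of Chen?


Searching for <employee> with <name>Chen</name>
Found at position 2
<role>Support</role>

ANSWER: Support


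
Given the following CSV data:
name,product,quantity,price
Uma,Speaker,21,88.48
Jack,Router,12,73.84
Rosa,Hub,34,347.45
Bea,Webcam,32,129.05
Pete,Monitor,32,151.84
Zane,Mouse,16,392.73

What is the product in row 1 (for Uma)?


Row 1: Uma
Column 'product' = Speaker

ANSWER: Speaker


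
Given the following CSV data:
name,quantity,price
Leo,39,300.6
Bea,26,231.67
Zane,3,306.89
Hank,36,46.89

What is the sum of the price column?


Values in 'price' column:
  Row 1: 300.6
  Row 2: 231.67
  Row 3: 306.89
  Row 4: 46.89
Sum = 300.6 + 231.67 + 306.89 + 46.89 = 886.05

ANSWER: 886.05


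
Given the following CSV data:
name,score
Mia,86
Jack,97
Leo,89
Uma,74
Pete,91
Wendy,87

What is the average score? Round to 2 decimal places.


Scores: 86, 97, 89, 74, 91, 87
Sum = 524
Count = 6
Average = 524 / 6 = 87.33

ANSWER: 87.33


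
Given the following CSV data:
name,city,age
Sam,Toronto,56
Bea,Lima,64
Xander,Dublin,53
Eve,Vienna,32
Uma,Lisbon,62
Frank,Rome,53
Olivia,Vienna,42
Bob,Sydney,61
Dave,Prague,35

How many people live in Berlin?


Scanning city column for 'Berlin':
Total matches: 0

ANSWER: 0


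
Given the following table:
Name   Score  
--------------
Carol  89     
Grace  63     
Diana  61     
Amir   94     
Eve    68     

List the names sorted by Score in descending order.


Sorting by Score (descending):
  Amir: 94
  Carol: 89
  Eve: 68
  Grace: 63
  Diana: 61


ANSWER: Amir, Carol, Eve, Grace, Diana


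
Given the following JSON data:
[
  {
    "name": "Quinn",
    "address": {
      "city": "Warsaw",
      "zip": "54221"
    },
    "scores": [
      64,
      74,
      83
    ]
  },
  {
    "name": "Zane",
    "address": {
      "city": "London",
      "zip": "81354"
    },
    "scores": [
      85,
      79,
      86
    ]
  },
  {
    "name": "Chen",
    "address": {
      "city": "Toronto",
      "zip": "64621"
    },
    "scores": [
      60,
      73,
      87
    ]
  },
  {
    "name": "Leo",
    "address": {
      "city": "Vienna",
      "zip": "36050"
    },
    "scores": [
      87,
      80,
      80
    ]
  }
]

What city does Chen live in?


Path: records[2].address.city
Value: Toronto

ANSWER: Toronto


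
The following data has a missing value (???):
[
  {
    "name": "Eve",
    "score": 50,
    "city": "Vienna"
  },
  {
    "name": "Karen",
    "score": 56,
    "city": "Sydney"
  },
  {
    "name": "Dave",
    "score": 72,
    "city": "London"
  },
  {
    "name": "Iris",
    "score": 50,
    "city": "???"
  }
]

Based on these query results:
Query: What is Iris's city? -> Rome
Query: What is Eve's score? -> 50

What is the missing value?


The missing value is Iris's city
From query: Iris's city = Rome

ANSWER: Rome


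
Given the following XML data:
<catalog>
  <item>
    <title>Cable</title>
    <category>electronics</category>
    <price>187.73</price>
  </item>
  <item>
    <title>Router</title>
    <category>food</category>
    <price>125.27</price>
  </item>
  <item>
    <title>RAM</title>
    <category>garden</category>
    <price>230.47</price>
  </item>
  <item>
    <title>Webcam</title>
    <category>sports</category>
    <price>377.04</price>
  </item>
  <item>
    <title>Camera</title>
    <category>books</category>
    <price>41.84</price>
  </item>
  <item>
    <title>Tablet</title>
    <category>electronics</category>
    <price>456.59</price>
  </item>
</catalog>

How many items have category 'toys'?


Scanning <item> elements for <category>toys</category>:
Count: 0

ANSWER: 0


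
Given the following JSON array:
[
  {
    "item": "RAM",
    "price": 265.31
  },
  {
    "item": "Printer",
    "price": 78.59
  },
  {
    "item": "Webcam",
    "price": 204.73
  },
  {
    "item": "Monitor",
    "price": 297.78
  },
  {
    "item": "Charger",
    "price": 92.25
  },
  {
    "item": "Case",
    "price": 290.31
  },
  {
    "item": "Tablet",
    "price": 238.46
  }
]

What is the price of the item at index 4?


Array index 4 -> Charger
price = 92.25

ANSWER: 92.25
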